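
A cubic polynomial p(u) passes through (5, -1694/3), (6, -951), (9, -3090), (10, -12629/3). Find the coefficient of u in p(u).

-4

Write p(u) = au^3 + bu^2 + cu + d. Substituting each data point gives a linear system:
  125a + 25b + 5c + d = -1694/3
  216a + 36b + 6c + d = -951
  729a + 81b + 9c + d = -3090
  1000a + 100b + 10c + d = -12629/3
Solving the system yields a = -4, b = -5/3, c = -4, d = -3.
So p(u) = -4u^3 - (5/3)u^2 - 4u - 3.
The coefficient of u is -4.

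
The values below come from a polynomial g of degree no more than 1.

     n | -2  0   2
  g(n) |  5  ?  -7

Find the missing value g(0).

The 2 known points determine the degree-1 polynomial uniquely.
Write g(n) = an + b. Substituting each data point gives a linear system:
  -2a + b = 5
  2a + b = -7
Solving the system yields a = -3, b = -1.
So g(n) = -3n - 1.
Then g(0) = -1.

-1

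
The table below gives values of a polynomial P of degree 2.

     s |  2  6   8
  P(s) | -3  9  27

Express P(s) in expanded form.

Write P(s) = as^2 + bs + c. Substituting each data point gives a linear system:
  4a + 2b + c = -3
  36a + 6b + c = 9
  64a + 8b + c = 27
Solving the system yields a = 1, b = -5, c = 3.
So P(s) = s^2 - 5s + 3.
Check: P(6) = 9. ✓

P(s) = s^2 - 5s + 3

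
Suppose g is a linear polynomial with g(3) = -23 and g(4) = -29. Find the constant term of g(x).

-5

Write g(x) = ax + b. Substituting each data point gives a linear system:
  3a + b = -23
  4a + b = -29
Solving the system yields a = -6, b = -5.
So g(x) = -6x - 5.
The constant term is -5.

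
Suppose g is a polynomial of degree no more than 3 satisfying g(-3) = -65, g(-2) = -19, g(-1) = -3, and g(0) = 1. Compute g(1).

Write g(n) = an^3 + bn^2 + cn + d. Substituting each data point gives a linear system:
  -27a + 9b - 3c + d = -65
  -8a + 4b - 2c + d = -19
  -a + b - c + d = -3
  d = 1
Solving the system yields a = 3, b = 3, c = 4, d = 1.
So g(n) = 3n³ + 3n² + 4n + 1.
Then g(1) = 11.

11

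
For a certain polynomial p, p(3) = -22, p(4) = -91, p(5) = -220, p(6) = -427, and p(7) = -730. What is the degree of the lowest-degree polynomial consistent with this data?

3

Forward differences of the values at x = 3, 4, 5, 6, 7:
  p  : -22  -91  -220  -427  -730
  Δ  : -69  -129  -207  -303
  Δ^2: -60  -78  -96
  Δ^3: -18  -18
  Δ^4: 0
The third differences are constant (-18) and nonzero, while all higher differences vanish, so the minimal degree is 3.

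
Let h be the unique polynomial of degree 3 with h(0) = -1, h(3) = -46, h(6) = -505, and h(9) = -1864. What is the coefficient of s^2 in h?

Write h(s) = as^3 + bs^2 + cs + d. Substituting each data point gives a linear system:
  d = -1
  27a + 9b + 3c + d = -46
  216a + 36b + 6c + d = -505
  729a + 81b + 9c + d = -1864
Solving the system yields a = -3, b = 4, c = 0, d = -1.
So h(s) = -3s³ + 4s² - 1.
The coefficient of s^2 is 4.

4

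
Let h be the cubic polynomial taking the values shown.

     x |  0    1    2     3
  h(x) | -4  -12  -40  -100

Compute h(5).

-364

Forward differences of the values at x = 0, 1, 2, 3:
  h  : -4  -12  -40  -100
  Δ  : -8  -28  -60
  Δ^2: -20  -32
  Δ^3: -12
The third differences are constant, confirming degree 3.
Interpolating (Newton forward form) and evaluating at x = 5 gives h(5) = -364.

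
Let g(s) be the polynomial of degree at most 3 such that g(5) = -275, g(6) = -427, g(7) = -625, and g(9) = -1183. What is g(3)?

Write g(s) = as^3 + bs^2 + cs + d. Substituting each data point gives a linear system:
  125a + 25b + 5c + d = -275
  216a + 36b + 6c + d = -427
  343a + 49b + 7c + d = -625
  729a + 81b + 9c + d = -1183
Solving the system yields a = -1, b = -5, c = -6, d = 5.
So g(s) = -s^3 - 5s^2 - 6s + 5.
Then g(3) = -85.

-85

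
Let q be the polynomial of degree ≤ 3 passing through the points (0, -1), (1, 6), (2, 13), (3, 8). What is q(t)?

Using the Lagrange interpolation formula with nodes 0, 1, 2, 3:
  L_0(t) = (t - 1)(t - 2)(t - 3) / -6
  L_1(t) = t(t - 2)(t - 3) / 2
  L_2(t) = t(t - 1)(t - 3) / -2
  L_3(t) = t(t - 1)(t - 2) / 6
Then q(t) = -1·L_0(t) + 6·L_1(t) + 13·L_2(t) + 8·L_3(t).
Expanding and collecting terms gives q(t) = -2t^3 + 6t^2 + 3t - 1.
Check: q(2) = 13. ✓

q(t) = -2t^3 + 6t^2 + 3t - 1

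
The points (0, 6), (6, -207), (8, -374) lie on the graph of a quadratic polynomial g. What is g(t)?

g(t) = -6t^2 + (1/2)t + 6

Using the Lagrange interpolation formula with nodes 0, 6, 8:
  L_0(t) = (t - 6)(t - 8) / 48
  L_1(t) = t(t - 8) / -12
  L_2(t) = t(t - 6) / 16
Then g(t) = 6·L_0(t) - 207·L_1(t) - 374·L_2(t).
Expanding and collecting terms gives g(t) = -6t² + (1/2)t + 6.
Check: g(8) = -374. ✓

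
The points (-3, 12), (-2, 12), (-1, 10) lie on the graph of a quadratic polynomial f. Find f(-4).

Forward differences of the values at u = -3, -2, -1:
  f  : 12  12  10
  Δ  : 0  -2
  Δ^2: -2
The second differences are constant, confirming degree 2.
Interpolating (Newton forward form) and evaluating at u = -4 gives f(-4) = 10.

10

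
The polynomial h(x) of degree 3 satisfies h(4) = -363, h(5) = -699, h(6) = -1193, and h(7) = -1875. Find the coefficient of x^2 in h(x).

-4

Write h(x) = ax^3 + bx^2 + cx + d. Substituting each data point gives a linear system:
  64a + 16b + 4c + d = -363
  125a + 25b + 5c + d = -699
  216a + 36b + 6c + d = -1193
  343a + 49b + 7c + d = -1875
Solving the system yields a = -5, b = -4, c = 5, d = 1.
So h(x) = -5x³ - 4x² + 5x + 1.
The coefficient of x^2 is -4.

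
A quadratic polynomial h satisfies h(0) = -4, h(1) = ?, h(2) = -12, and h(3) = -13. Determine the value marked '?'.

-9

The 3 known points determine the degree-2 polynomial uniquely.
Write h(u) = au^2 + bu + c. Substituting each data point gives a linear system:
  c = -4
  4a + 2b + c = -12
  9a + 3b + c = -13
Solving the system yields a = 1, b = -6, c = -4.
So h(u) = u^2 - 6u - 4.
Then h(1) = -9.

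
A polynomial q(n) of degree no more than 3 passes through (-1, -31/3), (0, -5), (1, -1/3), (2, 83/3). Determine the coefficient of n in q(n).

1

Write q(n) = an^3 + bn^2 + cn + d. Substituting each data point gives a linear system:
  -a + b - c + d = -31/3
  d = -5
  a + b + c + d = -1/3
  8a + 4b + 2c + d = 83/3
Solving the system yields a = 4, b = -1/3, c = 1, d = -5.
So q(n) = 4n³ - (1/3)n² + n - 5.
The coefficient of n is 1.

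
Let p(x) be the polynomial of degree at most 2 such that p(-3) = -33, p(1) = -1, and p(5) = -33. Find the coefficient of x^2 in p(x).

-2

Write p(x) = ax^2 + bx + c. Substituting each data point gives a linear system:
  9a - 3b + c = -33
  a + b + c = -1
  25a + 5b + c = -33
Solving the system yields a = -2, b = 4, c = -3.
So p(x) = -2x^2 + 4x - 3.
The leading coefficient is -2.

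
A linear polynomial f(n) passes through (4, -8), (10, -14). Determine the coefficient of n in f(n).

-1

Write f(n) = an + b. Substituting each data point gives a linear system:
  4a + b = -8
  10a + b = -14
Solving the system yields a = -1, b = -4.
So f(n) = -n - 4.
The leading coefficient is -1.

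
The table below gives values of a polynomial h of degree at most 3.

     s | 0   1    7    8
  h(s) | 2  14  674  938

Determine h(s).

Write h(s) = as^3 + bs^2 + cs + d. Substituting each data point gives a linear system:
  d = 2
  a + b + c + d = 14
  343a + 49b + 7c + d = 674
  512a + 64b + 8c + d = 938
Solving the system yields a = 1, b = 6, c = 5, d = 2.
So h(s) = s³ + 6s² + 5s + 2.
Check: h(7) = 674. ✓

h(s) = s^3 + 6s^2 + 5s + 2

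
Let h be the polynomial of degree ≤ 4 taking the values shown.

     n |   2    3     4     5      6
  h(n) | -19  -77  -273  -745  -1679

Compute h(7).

Write h(n) = an^4 + bn^3 + cn^2 + dn + e. Substituting each data point gives a linear system:
  16a + 8b + 4c + 2d + e = -19
  81a + 27b + 9c + 3d + e = -77
  256a + 64b + 16c + 4d + e = -273
  625a + 125b + 25c + 5d + e = -745
  1296a + 216b + 36c + 6d + e = -1679
Solving the system yields a = -2, b = 5, c = -4, d = -3, e = -5.
So h(n) = -2n⁴ + 5n³ - 4n² - 3n - 5.
Then h(7) = -3309.

-3309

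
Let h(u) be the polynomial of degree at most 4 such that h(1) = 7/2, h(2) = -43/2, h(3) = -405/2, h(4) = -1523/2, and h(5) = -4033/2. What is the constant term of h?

Write h(u) = au^4 + bu^3 + cu^2 + du + e. Substituting each data point gives a linear system:
  a + b + c + d + e = 7/2
  16a + 8b + 4c + 2d + e = -43/2
  81a + 27b + 9c + 3d + e = -405/2
  256a + 64b + 16c + 4d + e = -1523/2
  625a + 125b + 25c + 5d + e = -4033/2
Solving the system yields a = -4, b = 3, c = 4, d = 2, e = -3/2.
So h(u) = -4u^4 + 3u^3 + 4u^2 + 2u - 3/2.
The constant term is -3/2.

-3/2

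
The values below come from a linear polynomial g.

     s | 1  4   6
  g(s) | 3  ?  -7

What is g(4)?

-3

The 2 known points determine the degree-1 polynomial uniquely.
Write g(s) = as + b. Substituting each data point gives a linear system:
  a + b = 3
  6a + b = -7
Solving the system yields a = -2, b = 5.
So g(s) = -2s + 5.
Then g(4) = -3.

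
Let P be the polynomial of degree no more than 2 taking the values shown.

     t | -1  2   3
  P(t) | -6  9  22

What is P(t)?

Write P(t) = at^2 + bt + c. Substituting each data point gives a linear system:
  a - b + c = -6
  4a + 2b + c = 9
  9a + 3b + c = 22
Solving the system yields a = 2, b = 3, c = -5.
So P(t) = 2t² + 3t - 5.
Check: P(2) = 9. ✓

P(t) = 2t^2 + 3t - 5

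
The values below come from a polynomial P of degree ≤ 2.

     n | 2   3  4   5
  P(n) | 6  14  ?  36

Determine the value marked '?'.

On equispaced nodes a degree-2 polynomial has vanishing third forward difference, so
  - P(2) + 3·P(3) - 3·P(4) + P(5) = 0.
Substituting the known values and solving for P(4):
  -3·P(4) = -72
  P(4) = 24.

24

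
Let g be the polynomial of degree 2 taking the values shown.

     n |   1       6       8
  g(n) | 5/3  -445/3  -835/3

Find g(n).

g(n) = -5n^2 + 5n + 5/3

Write g(n) = an^2 + bn + c. Substituting each data point gives a linear system:
  a + b + c = 5/3
  36a + 6b + c = -445/3
  64a + 8b + c = -835/3
Solving the system yields a = -5, b = 5, c = 5/3.
So g(n) = -5n² + 5n + 5/3.
Check: g(8) = -835/3. ✓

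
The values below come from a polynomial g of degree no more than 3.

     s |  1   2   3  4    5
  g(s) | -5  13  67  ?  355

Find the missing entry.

The 4 known points determine the degree-3 polynomial uniquely.
Write g(s) = as^3 + bs^2 + cs + d. Substituting each data point gives a linear system:
  a + b + c + d = -5
  8a + 4b + 2c + d = 13
  27a + 9b + 3c + d = 67
  125a + 25b + 5c + d = 355
Solving the system yields a = 3, b = 0, c = -3, d = -5.
So g(s) = 3s³ - 3s - 5.
Then g(4) = 175.

175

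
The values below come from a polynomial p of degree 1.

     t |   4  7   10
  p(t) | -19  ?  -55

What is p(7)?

The 2 known points determine the degree-1 polynomial uniquely.
Write p(t) = at + b. Substituting each data point gives a linear system:
  4a + b = -19
  10a + b = -55
Solving the system yields a = -6, b = 5.
So p(t) = -6t + 5.
Then p(7) = -37.

-37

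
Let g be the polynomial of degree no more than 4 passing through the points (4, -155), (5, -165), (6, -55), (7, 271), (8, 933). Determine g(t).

Using the Lagrange interpolation formula with nodes 4, 5, 6, 7, 8:
  L_0(t) = (t - 5)(t - 6)(t - 7)(t - 8) / 24
  L_1(t) = (t - 4)(t - 6)(t - 7)(t - 8) / -6
  L_2(t) = (t - 4)(t - 5)(t - 7)(t - 8) / 4
  L_3(t) = (t - 4)(t - 5)(t - 6)(t - 8) / -6
  L_4(t) = (t - 4)(t - 5)(t - 6)(t - 7) / 24
Then g(t) = -155·L_0(t) - 165·L_1(t) - 55·L_2(t) + 271·L_3(t) + 933·L_4(t).
Expanding and collecting terms gives g(t) = t⁴ - 6t³ - t² - 4t + 5.
Check: g(6) = -55. ✓

g(t) = t^4 - 6t^3 - t^2 - 4t + 5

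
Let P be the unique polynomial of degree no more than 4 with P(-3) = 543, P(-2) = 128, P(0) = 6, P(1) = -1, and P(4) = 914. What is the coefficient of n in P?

Write P(n) = an^4 + bn^3 + cn^2 + dn + e. Substituting each data point gives a linear system:
  81a - 27b + 9c - 3d + e = 543
  16a - 8b + 4c - 2d + e = 128
  e = 6
  a + b + c + d + e = -1
  256a + 64b + 16c + 4d + e = 914
Solving the system yields a = 5, b = -5, c = -2, d = -5, e = 6.
So P(n) = 5n^4 - 5n^3 - 2n^2 - 5n + 6.
The coefficient of n is -5.

-5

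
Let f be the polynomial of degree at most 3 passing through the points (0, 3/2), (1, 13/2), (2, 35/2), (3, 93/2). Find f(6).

Forward differences of the values at n = 0, 1, 2, 3:
  f  : 3/2  13/2  35/2  93/2
  Δ  : 5  11  29
  Δ^2: 6  18
  Δ^3: 12
The third differences are constant, confirming degree 3.
Interpolating (Newton forward form) and evaluating at n = 6 gives f(6) = 723/2.

723/2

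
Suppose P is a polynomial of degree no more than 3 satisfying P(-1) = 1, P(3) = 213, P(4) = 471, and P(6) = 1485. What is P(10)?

Using the Lagrange interpolation formula with nodes -1, 3, 4, 6:
  L_0(n) = (n - 3)(n - 4)(n - 6) / -140
  L_1(n) = (n + 1)(n - 4)(n - 6) / 12
  L_2(n) = (n + 1)(n - 3)(n - 6) / -10
  L_3(n) = (n + 1)(n - 3)(n - 4) / 42
Then P(n) = 1·L_0(n) + 213·L_1(n) + 471·L_2(n) + 1485·L_3(n).
Expanding and collecting terms gives P(n) = 6n^3 + 5n^2 + n + 3.
Evaluating at n = 10: P(10) = 6513.

6513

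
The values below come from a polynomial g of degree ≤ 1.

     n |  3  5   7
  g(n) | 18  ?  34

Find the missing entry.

On equispaced nodes a degree-1 polynomial has vanishing second forward difference, so
  g(3) - 2·g(5) + g(7) = 0.
Substituting the known values and solving for g(5):
  -2·g(5) = -52
  g(5) = 26.

26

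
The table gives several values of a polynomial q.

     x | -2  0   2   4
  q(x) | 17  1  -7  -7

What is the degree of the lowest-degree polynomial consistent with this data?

2

Forward differences of the values at x = -2, 0, 2, 4:
  q  : 17  1  -7  -7
  Δ  : -16  -8  0
  Δ^2: 8  8
  Δ^3: 0
The second differences are constant (8) and nonzero, while all higher differences vanish, so the minimal degree is 2.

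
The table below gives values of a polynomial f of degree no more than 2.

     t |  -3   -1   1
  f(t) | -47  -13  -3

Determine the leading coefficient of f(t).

-3

Write f(t) = at^2 + bt + c. Substituting each data point gives a linear system:
  9a - 3b + c = -47
  a - b + c = -13
  a + b + c = -3
Solving the system yields a = -3, b = 5, c = -5.
So f(t) = -3t^2 + 5t - 5.
The leading coefficient is -3.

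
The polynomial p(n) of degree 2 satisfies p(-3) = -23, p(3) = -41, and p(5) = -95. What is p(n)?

p(n) = -3n^2 - 3n - 5

Write p(n) = an^2 + bn + c. Substituting each data point gives a linear system:
  9a - 3b + c = -23
  9a + 3b + c = -41
  25a + 5b + c = -95
Solving the system yields a = -3, b = -3, c = -5.
So p(n) = -3n^2 - 3n - 5.
Check: p(5) = -95. ✓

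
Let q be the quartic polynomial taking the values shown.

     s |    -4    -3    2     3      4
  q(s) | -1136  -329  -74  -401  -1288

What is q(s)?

Write q(s) = as^4 + bs^3 + cs^2 + ds + e. Substituting each data point gives a linear system:
  256a - 64b + 16c - 4d + e = -1136
  81a - 27b + 9c - 3d + e = -329
  16a + 8b + 4c + 2d + e = -74
  81a + 27b + 9c + 3d + e = -401
  256a + 64b + 16c + 4d + e = -1288
Solving the system yields a = -5, b = -1, c = 4, d = -3, e = 4.
So q(s) = -5s^4 - s^3 + 4s^2 - 3s + 4.
Check: q(2) = -74. ✓

q(s) = -5s^4 - s^3 + 4s^2 - 3s + 4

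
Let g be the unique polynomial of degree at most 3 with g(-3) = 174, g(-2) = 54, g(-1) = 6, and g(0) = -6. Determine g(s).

Write g(s) = as^3 + bs^2 + cs + d. Substituting each data point gives a linear system:
  -27a + 9b - 3c + d = 174
  -8a + 4b - 2c + d = 54
  -a + b - c + d = 6
  d = -6
Solving the system yields a = -6, b = 0, c = -6, d = -6.
So g(s) = -6s^3 - 6s - 6.
Check: g(0) = -6. ✓

g(s) = -6s^3 - 6s - 6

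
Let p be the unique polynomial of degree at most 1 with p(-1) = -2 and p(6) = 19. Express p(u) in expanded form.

p(u) = 3u + 1

Using the Lagrange interpolation formula with nodes -1, 6:
  L_0(u) = (u - 6) / -7
  L_1(u) = (u + 1) / 7
Then p(u) = -2·L_0(u) + 19·L_1(u).
Expanding and collecting terms gives p(u) = 3u + 1.
Check: p(6) = 19. ✓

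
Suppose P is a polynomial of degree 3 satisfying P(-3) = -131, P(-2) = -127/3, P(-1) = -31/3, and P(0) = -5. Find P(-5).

-1795/3

Write P(t) = at^3 + bt^2 + ct + d. Substituting each data point gives a linear system:
  -27a + 9b - 3c + d = -131
  -8a + 4b - 2c + d = -127/3
  -a + b - c + d = -31/3
  d = -5
Solving the system yields a = 5, b = 5/3, c = 2, d = -5.
So P(t) = 5t^3 + (5/3)t^2 + 2t - 5.
Then P(-5) = -1795/3.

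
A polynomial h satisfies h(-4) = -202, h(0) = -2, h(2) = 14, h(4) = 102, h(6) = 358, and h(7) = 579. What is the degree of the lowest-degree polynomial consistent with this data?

3

Divided differences on the nodes -4, 0, 2, 4, 6, 7:
  order 0: -202  -2  14  102  358  579
  order 1: 50  8  44  128  221
  order 2: -7  9  21  31
  order 3: 2  2  2
  order 4: 0  0
  order 5: 0
The order-3 divided differences are all 2 (nonzero) and every higher order vanishes, so the data lies on a polynomial of degree exactly 3.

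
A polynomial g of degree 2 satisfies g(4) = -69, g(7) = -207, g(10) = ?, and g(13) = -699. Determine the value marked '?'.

The 3 known points determine the degree-2 polynomial uniquely.
Write g(s) = as^2 + bs + c. Substituting each data point gives a linear system:
  16a + 4b + c = -69
  49a + 7b + c = -207
  169a + 13b + c = -699
Solving the system yields a = -4, b = -2, c = 3.
So g(s) = -4s^2 - 2s + 3.
Then g(10) = -417.

-417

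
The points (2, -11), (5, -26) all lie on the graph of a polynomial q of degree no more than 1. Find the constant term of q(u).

Write q(u) = au + b. Substituting each data point gives a linear system:
  2a + b = -11
  5a + b = -26
Solving the system yields a = -5, b = -1.
So q(u) = -5u - 1.
The constant term is -1.

-1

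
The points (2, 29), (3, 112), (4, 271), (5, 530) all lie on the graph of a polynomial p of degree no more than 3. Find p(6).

913

Forward differences of the values at x = 2, 3, 4, 5:
  p  : 29  112  271  530
  Δ  : 83  159  259
  Δ^2: 76  100
  Δ^3: 24
The third differences are constant, confirming degree 3.
Interpolating (Newton forward form) and evaluating at x = 6 gives p(6) = 913.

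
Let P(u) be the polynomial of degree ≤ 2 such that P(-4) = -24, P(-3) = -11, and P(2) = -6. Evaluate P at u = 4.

Using the Lagrange interpolation formula with nodes -4, -3, 2:
  L_0(u) = (u + 3)(u - 2) / 6
  L_1(u) = (u + 4)(u - 2) / -5
  L_2(u) = (u + 4)(u + 3) / 30
Then P(u) = -24·L_0(u) - 11·L_1(u) - 6·L_2(u).
Expanding and collecting terms gives P(u) = -2u^2 - u + 4.
Evaluating at u = 4: P(4) = -32.

-32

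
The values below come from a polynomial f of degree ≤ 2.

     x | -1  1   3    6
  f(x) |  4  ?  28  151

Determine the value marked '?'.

-4

The 3 known points determine the degree-2 polynomial uniquely.
Write f(x) = ax^2 + bx + c. Substituting each data point gives a linear system:
  a - b + c = 4
  9a + 3b + c = 28
  36a + 6b + c = 151
Solving the system yields a = 5, b = -4, c = -5.
So f(x) = 5x² - 4x - 5.
Then f(1) = -4.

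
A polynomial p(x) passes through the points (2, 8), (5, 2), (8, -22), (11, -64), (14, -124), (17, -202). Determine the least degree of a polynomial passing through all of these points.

Forward differences of the values at x = 2, 5, 8, 11, 14, 17:
  p  : 8  2  -22  -64  -124  -202
  Δ  : -6  -24  -42  -60  -78
  Δ^2: -18  -18  -18  -18
  Δ^3: 0  0  0
  Δ^4: 0  0
  Δ^5: 0
The second differences are constant (-18) and nonzero, while all higher differences vanish, so the minimal degree is 2.

2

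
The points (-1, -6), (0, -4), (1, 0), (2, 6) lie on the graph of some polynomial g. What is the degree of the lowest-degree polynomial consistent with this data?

Forward differences of the values at t = -1, 0, 1, 2:
  g  : -6  -4  0  6
  Δ  : 2  4  6
  Δ^2: 2  2
  Δ^3: 0
The second differences are constant (2) and nonzero, while all higher differences vanish, so the minimal degree is 2.

2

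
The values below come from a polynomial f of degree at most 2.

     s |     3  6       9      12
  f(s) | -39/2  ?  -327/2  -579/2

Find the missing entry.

-147/2

On equispaced nodes a degree-2 polynomial has vanishing third forward difference, so
  - f(3) + 3·f(6) - 3·f(9) + f(12) = 0.
Substituting the known values and solving for f(6):
  3·f(6) = -441/2
  f(6) = -147/2.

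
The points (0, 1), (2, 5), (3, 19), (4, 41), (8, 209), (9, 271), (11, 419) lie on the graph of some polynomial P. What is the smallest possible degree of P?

Divided differences on the nodes 0, 2, 3, 4, 8, 9, 11:
  order 0: 1  5  19  41  209  271  419
  order 1: 2  14  22  42  62  74
  order 2: 4  4  4  4  4
  order 3: 0  0  0  0
  order 4: 0  0  0
  order 5: 0  0
  order 6: 0
The order-2 divided differences are all 4 (nonzero) and every higher order vanishes, so the data lies on a polynomial of degree exactly 2.

2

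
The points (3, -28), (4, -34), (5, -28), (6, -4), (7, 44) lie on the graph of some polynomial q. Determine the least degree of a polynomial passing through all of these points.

Forward differences of the values at u = 3, 4, 5, 6, 7:
  q  : -28  -34  -28  -4  44
  Δ  : -6  6  24  48
  Δ^2: 12  18  24
  Δ^3: 6  6
  Δ^4: 0
The third differences are constant (6) and nonzero, while all higher differences vanish, so the minimal degree is 3.

3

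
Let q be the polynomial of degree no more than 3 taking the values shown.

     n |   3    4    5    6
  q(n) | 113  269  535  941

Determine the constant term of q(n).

Write q(n) = an^3 + bn^2 + cn + d. Substituting each data point gives a linear system:
  27a + 9b + 3c + d = 113
  64a + 16b + 4c + d = 269
  125a + 25b + 5c + d = 535
  216a + 36b + 6c + d = 941
Solving the system yields a = 5, b = -5, c = 6, d = 5.
So q(n) = 5n^3 - 5n^2 + 6n + 5.
The constant term is 5.

5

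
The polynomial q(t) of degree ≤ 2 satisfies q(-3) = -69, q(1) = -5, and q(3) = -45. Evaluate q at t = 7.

Using the Lagrange interpolation formula with nodes -3, 1, 3:
  L_0(t) = (t - 1)(t - 3) / 24
  L_1(t) = (t + 3)(t - 3) / -8
  L_2(t) = (t + 3)(t - 1) / 12
Then q(t) = -69·L_0(t) - 5·L_1(t) - 45·L_2(t).
Expanding and collecting terms gives q(t) = -6t^2 + 4t - 3.
Evaluating at t = 7: q(7) = -269.

-269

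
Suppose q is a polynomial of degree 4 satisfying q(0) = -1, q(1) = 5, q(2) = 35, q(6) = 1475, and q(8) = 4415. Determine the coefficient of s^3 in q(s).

Write q(s) = as^4 + bs^3 + cs^2 + ds + e. Substituting each data point gives a linear system:
  e = -1
  a + b + c + d + e = 5
  16a + 8b + 4c + 2d + e = 35
  1296a + 216b + 36c + 6d + e = 1475
  4096a + 512b + 64c + 8d + e = 4415
Solving the system yields a = 1, b = 0, c = 5, d = 0, e = -1.
So q(s) = s^4 + 5s^2 - 1.
The coefficient of s^3 is 0.

0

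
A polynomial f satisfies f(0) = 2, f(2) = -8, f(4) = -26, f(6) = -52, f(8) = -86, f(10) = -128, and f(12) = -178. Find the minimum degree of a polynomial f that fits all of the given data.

2

Forward differences of the values at s = 0, 2, 4, 6, 8, 10, 12:
  f  : 2  -8  -26  -52  -86  -128  -178
  Δ  : -10  -18  -26  -34  -42  -50
  Δ^2: -8  -8  -8  -8  -8
  Δ^3: 0  0  0  0
  Δ^4: 0  0  0
  Δ^5: 0  0
  Δ^6: 0
The second differences are constant (-8) and nonzero, while all higher differences vanish, so the minimal degree is 2.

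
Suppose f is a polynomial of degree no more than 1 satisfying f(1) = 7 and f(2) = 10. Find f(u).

f(u) = 3u + 4

Using the Lagrange interpolation formula with nodes 1, 2:
  L_0(u) = (u - 2) / -1
  L_1(u) = (u - 1) / 1
Then f(u) = 7·L_0(u) + 10·L_1(u).
Expanding and collecting terms gives f(u) = 3u + 4.
Check: f(1) = 7. ✓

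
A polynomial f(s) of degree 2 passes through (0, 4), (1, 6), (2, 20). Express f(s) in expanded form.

f(s) = 6s^2 - 4s + 4

Write f(s) = as^2 + bs + c. Substituting each data point gives a linear system:
  c = 4
  a + b + c = 6
  4a + 2b + c = 20
Solving the system yields a = 6, b = -4, c = 4.
So f(s) = 6s^2 - 4s + 4.
Check: f(0) = 4. ✓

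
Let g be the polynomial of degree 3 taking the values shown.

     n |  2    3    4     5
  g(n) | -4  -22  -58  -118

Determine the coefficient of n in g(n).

Write g(n) = an^3 + bn^2 + cn + d. Substituting each data point gives a linear system:
  8a + 4b + 2c + d = -4
  27a + 9b + 3c + d = -22
  64a + 16b + 4c + d = -58
  125a + 25b + 5c + d = -118
Solving the system yields a = -1, b = 0, c = 1, d = 2.
So g(n) = -n^3 + n + 2.
The coefficient of n is 1.

1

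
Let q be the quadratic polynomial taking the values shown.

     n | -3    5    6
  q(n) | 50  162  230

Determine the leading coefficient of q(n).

Write q(n) = an^2 + bn + c. Substituting each data point gives a linear system:
  9a - 3b + c = 50
  25a + 5b + c = 162
  36a + 6b + c = 230
Solving the system yields a = 6, b = 2, c = 2.
So q(n) = 6n² + 2n + 2.
The leading coefficient is 6.

6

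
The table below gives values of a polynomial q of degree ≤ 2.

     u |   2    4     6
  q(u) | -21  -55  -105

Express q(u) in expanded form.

Write q(u) = au^2 + bu + c. Substituting each data point gives a linear system:
  4a + 2b + c = -21
  16a + 4b + c = -55
  36a + 6b + c = -105
Solving the system yields a = -2, b = -5, c = -3.
So q(u) = -2u^2 - 5u - 3.
Check: q(2) = -21. ✓

q(u) = -2u^2 - 5u - 3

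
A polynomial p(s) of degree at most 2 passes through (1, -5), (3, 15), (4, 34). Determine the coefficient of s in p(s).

-2

Write p(s) = as^2 + bs + c. Substituting each data point gives a linear system:
  a + b + c = -5
  9a + 3b + c = 15
  16a + 4b + c = 34
Solving the system yields a = 3, b = -2, c = -6.
So p(s) = 3s^2 - 2s - 6.
The coefficient of s is -2.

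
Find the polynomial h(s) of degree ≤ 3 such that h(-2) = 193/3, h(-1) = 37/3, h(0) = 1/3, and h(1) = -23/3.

h(s) = -6s^3 + 2s^2 - 4s + 1/3

Write h(s) = as^3 + bs^2 + cs + d. Substituting each data point gives a linear system:
  -8a + 4b - 2c + d = 193/3
  -a + b - c + d = 37/3
  d = 1/3
  a + b + c + d = -23/3
Solving the system yields a = -6, b = 2, c = -4, d = 1/3.
So h(s) = -6s³ + 2s² - 4s + 1/3.
Check: h(-2) = 193/3. ✓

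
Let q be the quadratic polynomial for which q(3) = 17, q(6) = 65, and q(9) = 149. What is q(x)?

Write q(x) = ax^2 + bx + c. Substituting each data point gives a linear system:
  9a + 3b + c = 17
  36a + 6b + c = 65
  81a + 9b + c = 149
Solving the system yields a = 2, b = -2, c = 5.
So q(x) = 2x^2 - 2x + 5.
Check: q(6) = 65. ✓

q(x) = 2x^2 - 2x + 5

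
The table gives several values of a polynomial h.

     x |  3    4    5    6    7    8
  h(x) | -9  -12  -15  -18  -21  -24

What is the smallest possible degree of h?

Forward differences of the values at x = 3, 4, 5, 6, 7, 8:
  h  : -9  -12  -15  -18  -21  -24
  Δ  : -3  -3  -3  -3  -3
  Δ^2: 0  0  0  0
  Δ^3: 0  0  0
  Δ^4: 0  0
  Δ^5: 0
The first differences are constant (-3) and nonzero, while all higher differences vanish, so the minimal degree is 1.

1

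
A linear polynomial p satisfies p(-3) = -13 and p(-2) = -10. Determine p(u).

p(u) = 3u - 4

Write p(u) = au + b. Substituting each data point gives a linear system:
  -3a + b = -13
  -2a + b = -10
Solving the system yields a = 3, b = -4.
So p(u) = 3u - 4.
Check: p(-2) = -10. ✓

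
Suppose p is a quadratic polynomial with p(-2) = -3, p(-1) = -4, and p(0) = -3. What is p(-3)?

0

Using the Lagrange interpolation formula with nodes -2, -1, 0:
  L_0(n) = (n + 1)n / 2
  L_1(n) = (n + 2)n / -1
  L_2(n) = (n + 2)(n + 1) / 2
Then p(n) = -3·L_0(n) - 4·L_1(n) - 3·L_2(n).
Expanding and collecting terms gives p(n) = n² + 2n - 3.
Evaluating at n = -3: p(-3) = 0.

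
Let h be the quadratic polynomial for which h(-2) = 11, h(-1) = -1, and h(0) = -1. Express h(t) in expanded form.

h(t) = 6t^2 + 6t - 1

Using the Lagrange interpolation formula with nodes -2, -1, 0:
  L_0(t) = (t + 1)t / 2
  L_1(t) = (t + 2)t / -1
  L_2(t) = (t + 2)(t + 1) / 2
Then h(t) = 11·L_0(t) - 1·L_1(t) - 1·L_2(t).
Expanding and collecting terms gives h(t) = 6t^2 + 6t - 1.
Check: h(0) = -1. ✓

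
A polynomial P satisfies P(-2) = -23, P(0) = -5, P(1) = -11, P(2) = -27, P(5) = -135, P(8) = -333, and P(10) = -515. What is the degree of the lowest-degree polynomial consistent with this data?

Divided differences on the nodes -2, 0, 1, 2, 5, 8, 10:
  order 0: -23  -5  -11  -27  -135  -333  -515
  order 1: 9  -6  -16  -36  -66  -91
  order 2: -5  -5  -5  -5  -5
  order 3: 0  0  0  0
  order 4: 0  0  0
  order 5: 0  0
  order 6: 0
The order-2 divided differences are all -5 (nonzero) and every higher order vanishes, so the data lies on a polynomial of degree exactly 2.

2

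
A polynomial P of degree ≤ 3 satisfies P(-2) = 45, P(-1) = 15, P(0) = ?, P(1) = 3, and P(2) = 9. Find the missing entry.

On equispaced nodes a degree-3 polynomial has vanishing fourth forward difference, so
  P(-2) - 4·P(-1) + 6·P(0) - 4·P(1) + P(2) = 0.
Substituting the known values and solving for P(0):
  6·P(0) = 18
  P(0) = 3.

3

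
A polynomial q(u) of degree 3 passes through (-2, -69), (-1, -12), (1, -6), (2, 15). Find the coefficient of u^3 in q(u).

6

Write q(u) = au^3 + bu^2 + cu + d. Substituting each data point gives a linear system:
  -8a + 4b - 2c + d = -69
  -a + b - c + d = -12
  a + b + c + d = -6
  8a + 4b + 2c + d = 15
Solving the system yields a = 6, b = -6, c = -3, d = -3.
So q(u) = 6u^3 - 6u^2 - 3u - 3.
The leading coefficient is 6.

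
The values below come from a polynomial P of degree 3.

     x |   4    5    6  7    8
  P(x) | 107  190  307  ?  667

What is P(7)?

464

On equispaced nodes a degree-3 polynomial has vanishing fourth forward difference, so
  P(4) - 4·P(5) + 6·P(6) - 4·P(7) + P(8) = 0.
Substituting the known values and solving for P(7):
  -4·P(7) = -1856
  P(7) = 464.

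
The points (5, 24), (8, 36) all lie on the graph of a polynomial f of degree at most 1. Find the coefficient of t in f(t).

Write f(t) = at + b. Substituting each data point gives a linear system:
  5a + b = 24
  8a + b = 36
Solving the system yields a = 4, b = 4.
So f(t) = 4t + 4.
The leading coefficient is 4.

4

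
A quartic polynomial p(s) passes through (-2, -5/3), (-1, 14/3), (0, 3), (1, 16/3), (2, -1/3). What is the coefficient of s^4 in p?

-1

Write p(s) = as^4 + bs^3 + cs^2 + ds + e. Substituting each data point gives a linear system:
  16a - 8b + 4c - 2d + e = -5/3
  a - b + c - d + e = 14/3
  e = 3
  a + b + c + d + e = 16/3
  16a + 8b + 4c + 2d + e = -1/3
Solving the system yields a = -1, b = 0, c = 3, d = 1/3, e = 3.
So p(s) = -s^4 + 3s^2 + (1/3)s + 3.
The leading coefficient is -1.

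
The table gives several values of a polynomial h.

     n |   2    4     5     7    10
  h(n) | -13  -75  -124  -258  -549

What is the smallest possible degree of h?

Divided differences on the nodes 2, 4, 5, 7, 10:
  order 0: -13  -75  -124  -258  -549
  order 1: -31  -49  -67  -97
  order 2: -6  -6  -6
  order 3: 0  0
  order 4: 0
The order-2 divided differences are all -6 (nonzero) and every higher order vanishes, so the data lies on a polynomial of degree exactly 2.

2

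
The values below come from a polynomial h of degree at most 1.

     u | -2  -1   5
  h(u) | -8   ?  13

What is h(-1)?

The 2 known points determine the degree-1 polynomial uniquely.
Write h(u) = au + b. Substituting each data point gives a linear system:
  -2a + b = -8
  5a + b = 13
Solving the system yields a = 3, b = -2.
So h(u) = 3u - 2.
Then h(-1) = -5.

-5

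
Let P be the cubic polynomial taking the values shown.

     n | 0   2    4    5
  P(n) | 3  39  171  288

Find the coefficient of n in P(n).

2

Write P(n) = an^3 + bn^2 + cn + d. Substituting each data point gives a linear system:
  d = 3
  8a + 4b + 2c + d = 39
  64a + 16b + 4c + d = 171
  125a + 25b + 5c + d = 288
Solving the system yields a = 1, b = 6, c = 2, d = 3.
So P(n) = n³ + 6n² + 2n + 3.
The coefficient of n is 2.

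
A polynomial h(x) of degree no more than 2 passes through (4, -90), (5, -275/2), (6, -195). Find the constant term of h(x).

Write h(x) = ax^2 + bx + c. Substituting each data point gives a linear system:
  16a + 4b + c = -90
  25a + 5b + c = -275/2
  36a + 6b + c = -195
Solving the system yields a = -5, b = -5/2, c = 0.
So h(x) = -5x^2 - (5/2)x.
The constant term is 0.

0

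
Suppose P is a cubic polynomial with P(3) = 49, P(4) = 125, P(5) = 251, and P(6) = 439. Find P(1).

Write P(s) = as^3 + bs^2 + cs + d. Substituting each data point gives a linear system:
  27a + 9b + 3c + d = 49
  64a + 16b + 4c + d = 125
  125a + 25b + 5c + d = 251
  216a + 36b + 6c + d = 439
Solving the system yields a = 2, b = 1, c = -5, d = 1.
So P(s) = 2s³ + s² - 5s + 1.
Then P(1) = -1.

-1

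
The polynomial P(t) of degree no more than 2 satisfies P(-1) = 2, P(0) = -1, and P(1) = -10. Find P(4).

Using the Lagrange interpolation formula with nodes -1, 0, 1:
  L_0(t) = t(t - 1) / 2
  L_1(t) = (t + 1)(t - 1) / -1
  L_2(t) = (t + 1)t / 2
Then P(t) = 2·L_0(t) - 1·L_1(t) - 10·L_2(t).
Expanding and collecting terms gives P(t) = -3t^2 - 6t - 1.
Evaluating at t = 4: P(4) = -73.

-73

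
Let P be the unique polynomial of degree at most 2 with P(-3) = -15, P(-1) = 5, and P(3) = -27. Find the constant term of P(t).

Write P(t) = at^2 + bt + c. Substituting each data point gives a linear system:
  9a - 3b + c = -15
  a - b + c = 5
  9a + 3b + c = -27
Solving the system yields a = -3, b = -2, c = 6.
So P(t) = -3t^2 - 2t + 6.
The constant term is 6.

6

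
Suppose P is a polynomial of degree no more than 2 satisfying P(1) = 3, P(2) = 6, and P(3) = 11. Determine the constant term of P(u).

Write P(u) = au^2 + bu + c. Substituting each data point gives a linear system:
  a + b + c = 3
  4a + 2b + c = 6
  9a + 3b + c = 11
Solving the system yields a = 1, b = 0, c = 2.
So P(u) = u^2 + 2.
The constant term is 2.

2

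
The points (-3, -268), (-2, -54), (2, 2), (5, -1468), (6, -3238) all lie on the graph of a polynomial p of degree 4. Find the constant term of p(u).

Write p(u) = au^4 + bu^3 + cu^2 + du + e. Substituting each data point gives a linear system:
  81a - 27b + 9c - 3d + e = -268
  16a - 8b + 4c - 2d + e = -54
  16a + 8b + 4c + 2d + e = 2
  625a + 125b + 25c + 5d + e = -1468
  1296a + 216b + 36c + 6d + e = -3238
Solving the system yields a = -3, b = 2, c = 5, d = 6, e = 2.
So p(u) = -3u^4 + 2u^3 + 5u^2 + 6u + 2.
The constant term is 2.

2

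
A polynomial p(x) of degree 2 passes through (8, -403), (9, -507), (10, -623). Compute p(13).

Using the Lagrange interpolation formula with nodes 8, 9, 10:
  L_0(x) = (x - 9)(x - 10) / 2
  L_1(x) = (x - 8)(x - 10) / -1
  L_2(x) = (x - 8)(x - 9) / 2
Then p(x) = -403·L_0(x) - 507·L_1(x) - 623·L_2(x).
Expanding and collecting terms gives p(x) = -6x^2 - 2x - 3.
Evaluating at x = 13: p(13) = -1043.

-1043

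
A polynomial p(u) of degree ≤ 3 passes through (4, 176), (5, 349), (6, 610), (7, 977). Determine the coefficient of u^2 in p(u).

Write p(u) = au^3 + bu^2 + cu + d. Substituting each data point gives a linear system:
  64a + 16b + 4c + d = 176
  125a + 25b + 5c + d = 349
  216a + 36b + 6c + d = 610
  343a + 49b + 7c + d = 977
Solving the system yields a = 3, b = -1, c = -1, d = 4.
So p(u) = 3u^3 - u^2 - u + 4.
The coefficient of u^2 is -1.

-1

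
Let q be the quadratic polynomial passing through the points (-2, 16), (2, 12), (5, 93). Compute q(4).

58

Using the Lagrange interpolation formula with nodes -2, 2, 5:
  L_0(u) = (u - 2)(u - 5) / 28
  L_1(u) = (u + 2)(u - 5) / -12
  L_2(u) = (u + 2)(u - 2) / 21
Then q(u) = 16·L_0(u) + 12·L_1(u) + 93·L_2(u).
Expanding and collecting terms gives q(u) = 4u² - u - 2.
Evaluating at u = 4: q(4) = 58.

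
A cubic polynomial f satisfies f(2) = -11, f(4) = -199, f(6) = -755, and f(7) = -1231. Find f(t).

f(t) = -4t^3 + 2t^2 + 6t + 1

Using the Lagrange interpolation formula with nodes 2, 4, 6, 7:
  L_0(t) = (t - 4)(t - 6)(t - 7) / -40
  L_1(t) = (t - 2)(t - 6)(t - 7) / 12
  L_2(t) = (t - 2)(t - 4)(t - 7) / -8
  L_3(t) = (t - 2)(t - 4)(t - 6) / 15
Then f(t) = -11·L_0(t) - 199·L_1(t) - 755·L_2(t) - 1231·L_3(t).
Expanding and collecting terms gives f(t) = -4t³ + 2t² + 6t + 1.
Check: f(2) = -11. ✓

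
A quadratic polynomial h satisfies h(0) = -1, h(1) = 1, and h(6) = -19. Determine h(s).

Write h(s) = as^2 + bs + c. Substituting each data point gives a linear system:
  c = -1
  a + b + c = 1
  36a + 6b + c = -19
Solving the system yields a = -1, b = 3, c = -1.
So h(s) = -s^2 + 3s - 1.
Check: h(1) = 1. ✓

h(s) = -s^2 + 3s - 1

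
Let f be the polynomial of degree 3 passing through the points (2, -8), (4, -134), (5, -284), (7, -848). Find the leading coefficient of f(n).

Write f(n) = an^3 + bn^2 + cn + d. Substituting each data point gives a linear system:
  8a + 4b + 2c + d = -8
  64a + 16b + 4c + d = -134
  125a + 25b + 5c + d = -284
  343a + 49b + 7c + d = -848
Solving the system yields a = -3, b = 4, c = -3, d = 6.
So f(n) = -3n^3 + 4n^2 - 3n + 6.
The leading coefficient is -3.

-3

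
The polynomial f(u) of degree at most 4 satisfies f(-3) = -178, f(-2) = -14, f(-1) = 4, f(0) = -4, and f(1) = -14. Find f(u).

Write f(u) = au^4 + bu^3 + cu^2 + du + e. Substituting each data point gives a linear system:
  81a - 27b + 9c - 3d + e = -178
  16a - 8b + 4c - 2d + e = -14
  a - b + c - d + e = 4
  e = -4
  a + b + c + d + e = -14
Solving the system yields a = -4, b = -4, c = 3, d = -5, e = -4.
So f(u) = -4u⁴ - 4u³ + 3u² - 5u - 4.
Check: f(-1) = 4. ✓

f(u) = -4u^4 - 4u^3 + 3u^2 - 5u - 4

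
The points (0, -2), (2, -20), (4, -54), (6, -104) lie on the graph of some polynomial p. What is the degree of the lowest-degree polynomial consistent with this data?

2

Forward differences of the values at s = 0, 2, 4, 6:
  p  : -2  -20  -54  -104
  Δ  : -18  -34  -50
  Δ^2: -16  -16
  Δ^3: 0
The second differences are constant (-16) and nonzero, while all higher differences vanish, so the minimal degree is 2.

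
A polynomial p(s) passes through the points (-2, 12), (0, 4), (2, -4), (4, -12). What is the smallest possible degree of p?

1

Forward differences of the values at s = -2, 0, 2, 4:
  p  : 12  4  -4  -12
  Δ  : -8  -8  -8
  Δ^2: 0  0
  Δ^3: 0
The first differences are constant (-8) and nonzero, while all higher differences vanish, so the minimal degree is 1.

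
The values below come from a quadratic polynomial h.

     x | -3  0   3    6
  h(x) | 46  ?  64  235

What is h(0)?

1

On equispaced nodes a degree-2 polynomial has vanishing third forward difference, so
  - h(-3) + 3·h(0) - 3·h(3) + h(6) = 0.
Substituting the known values and solving for h(0):
  3·h(0) = 3
  h(0) = 1.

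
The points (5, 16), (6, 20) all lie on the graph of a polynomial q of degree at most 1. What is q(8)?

Write q(n) = an + b. Substituting each data point gives a linear system:
  5a + b = 16
  6a + b = 20
Solving the system yields a = 4, b = -4.
So q(n) = 4n - 4.
Then q(8) = 28.

28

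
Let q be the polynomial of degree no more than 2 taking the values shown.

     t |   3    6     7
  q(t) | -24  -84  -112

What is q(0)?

0

Using the Lagrange interpolation formula with nodes 3, 6, 7:
  L_0(t) = (t - 6)(t - 7) / 12
  L_1(t) = (t - 3)(t - 7) / -3
  L_2(t) = (t - 3)(t - 6) / 4
Then q(t) = -24·L_0(t) - 84·L_1(t) - 112·L_2(t).
Expanding and collecting terms gives q(t) = -2t^2 - 2t.
Evaluating at t = 0: q(0) = 0.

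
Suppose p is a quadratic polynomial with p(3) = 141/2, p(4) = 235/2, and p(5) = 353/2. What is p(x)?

p(x) = 6x^2 + 5x + 3/2

Using the Lagrange interpolation formula with nodes 3, 4, 5:
  L_0(x) = (x - 4)(x - 5) / 2
  L_1(x) = (x - 3)(x - 5) / -1
  L_2(x) = (x - 3)(x - 4) / 2
Then p(x) = 141/2·L_0(x) + 235/2·L_1(x) + 353/2·L_2(x).
Expanding and collecting terms gives p(x) = 6x^2 + 5x + 3/2.
Check: p(3) = 141/2. ✓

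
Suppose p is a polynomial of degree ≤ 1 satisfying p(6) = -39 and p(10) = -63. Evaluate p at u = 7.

Using the Lagrange interpolation formula with nodes 6, 10:
  L_0(u) = (u - 10) / -4
  L_1(u) = (u - 6) / 4
Then p(u) = -39·L_0(u) - 63·L_1(u).
Expanding and collecting terms gives p(u) = -6u - 3.
Evaluating at u = 7: p(7) = -45.

-45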